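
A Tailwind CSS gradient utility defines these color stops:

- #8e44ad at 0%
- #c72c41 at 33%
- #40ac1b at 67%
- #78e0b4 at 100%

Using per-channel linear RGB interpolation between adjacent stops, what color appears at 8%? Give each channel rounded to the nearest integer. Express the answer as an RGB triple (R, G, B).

8% lies between the 0% and 33% stops, so the local fraction is t = (8 − 0)/(33 − 0) = 8/33 ≈ 0.2424.
#8e44ad → (142, 68, 173); #c72c41 → (199, 44, 65).
R = 142 + 0.2424 × (199 − 142) = 155.817 → 156
G = 68 + 0.2424 × (44 − 68) = 62.182 → 62
B = 173 + 0.2424 × (65 − 173) = 146.821 → 147

(156, 62, 147)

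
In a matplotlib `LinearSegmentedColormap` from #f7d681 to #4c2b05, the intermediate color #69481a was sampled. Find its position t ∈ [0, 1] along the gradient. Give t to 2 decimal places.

Invert the lerp on the R channel (largest span, 171): t = (105 − 247) / (76 − 247) = -142/-171 = 0.83041.
Check on G: (72 − 214)/(43 − 214) = 0.8304 ✓

0.83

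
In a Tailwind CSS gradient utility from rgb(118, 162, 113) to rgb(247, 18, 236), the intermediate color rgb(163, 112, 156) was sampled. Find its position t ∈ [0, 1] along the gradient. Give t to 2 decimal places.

0.35

Invert the lerp on the G channel (largest span, 144): t = (112 − 162) / (18 − 162) = -50/-144 = 0.34722.
Check on R: (163 − 118)/(247 − 118) = 0.3488 ✓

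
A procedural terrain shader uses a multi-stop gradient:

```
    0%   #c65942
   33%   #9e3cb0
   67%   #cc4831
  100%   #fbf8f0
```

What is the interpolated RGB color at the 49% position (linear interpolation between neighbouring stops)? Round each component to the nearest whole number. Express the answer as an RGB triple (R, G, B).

49% lies between the 33% and 67% stops, so the local fraction is t = (49 − 33)/(67 − 33) = 16/34 ≈ 0.4706.
#9e3cb0 → (158, 60, 176); #cc4831 → (204, 72, 49).
R = 158 + 0.4706 × (204 − 158) = 179.648 → 180
G = 60 + 0.4706 × (72 − 60) = 65.647 → 66
B = 176 + 0.4706 × (49 − 176) = 116.234 → 116

(180, 66, 116)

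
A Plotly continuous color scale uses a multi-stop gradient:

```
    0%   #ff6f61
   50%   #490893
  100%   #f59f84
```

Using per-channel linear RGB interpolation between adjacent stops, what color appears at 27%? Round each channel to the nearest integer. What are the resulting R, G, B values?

27% lies between the 0% and 50% stops, so the local fraction is t = (27 − 0)/(50 − 0) = 27/50 ≈ 0.54.
#ff6f61 → (255, 111, 97); #490893 → (73, 8, 147).
R = 255 + 0.54 × (73 − 255) = 156.72 → 157
G = 111 + 0.54 × (8 − 111) = 55.38 → 55
B = 97 + 0.54 × (147 − 97) = 124 → 124

(157, 55, 124)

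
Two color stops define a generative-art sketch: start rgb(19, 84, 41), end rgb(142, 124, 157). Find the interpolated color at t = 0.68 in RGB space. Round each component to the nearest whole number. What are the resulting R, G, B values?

(103, 111, 120)

R = 19 + 0.68 × (142 − 19) = 19 + 0.68 × 123 = 102.64 → 103
G = 84 + 0.68 × (124 − 84) = 84 + 0.68 × 40 = 111.2 → 111
B = 41 + 0.68 × (157 − 41) = 41 + 0.68 × 116 = 119.88 → 120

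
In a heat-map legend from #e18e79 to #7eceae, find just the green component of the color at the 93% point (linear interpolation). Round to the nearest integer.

G₁ = 142 (from #e18e79), G₂ = 206 (from #7eceae).
G = 142 + 0.93 × (206 − 142) = 201.52 → 202

202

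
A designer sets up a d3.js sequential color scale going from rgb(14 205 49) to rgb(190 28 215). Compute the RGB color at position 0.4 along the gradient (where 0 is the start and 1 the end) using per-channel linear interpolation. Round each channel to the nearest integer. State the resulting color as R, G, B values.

R = 14 + 0.4 × (190 − 14) = 14 + 0.4 × 176 = 84.4 → 84
G = 205 + 0.4 × (28 − 205) = 205 + 0.4 × -177 = 134.2 → 134
B = 49 + 0.4 × (215 − 49) = 49 + 0.4 × 166 = 115.4 → 115
So the blended color is (84, 134, 115), about #548673.

(84, 134, 115)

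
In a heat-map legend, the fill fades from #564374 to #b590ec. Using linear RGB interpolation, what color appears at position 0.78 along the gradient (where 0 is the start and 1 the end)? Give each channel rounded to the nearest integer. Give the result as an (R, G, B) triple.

(160, 127, 210)

#564374 → (86, 67, 116); #b590ec → (181, 144, 236).
R = 86 + 0.78 × (181 − 86) = 86 + 0.78 × 95 = 160.1 → 160
G = 67 + 0.78 × (144 − 67) = 67 + 0.78 × 77 = 127.06 → 127
B = 116 + 0.78 × (236 − 116) = 116 + 0.78 × 120 = 209.6 → 210
So the blended color is (160, 127, 210), about #a07fd2.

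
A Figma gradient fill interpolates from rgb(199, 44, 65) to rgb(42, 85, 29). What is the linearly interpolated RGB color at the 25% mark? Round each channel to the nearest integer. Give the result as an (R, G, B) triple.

(160, 54, 56)

25% corresponds to t = 0.25.
R = 199 + 0.25 × (42 − 199) = 199 + 0.25 × -157 = 159.75 → 160
G = 44 + 0.25 × (85 − 44) = 44 + 0.25 × 41 = 54.25 → 54
B = 65 + 0.25 × (29 − 65) = 65 + 0.25 × -36 = 56 → 56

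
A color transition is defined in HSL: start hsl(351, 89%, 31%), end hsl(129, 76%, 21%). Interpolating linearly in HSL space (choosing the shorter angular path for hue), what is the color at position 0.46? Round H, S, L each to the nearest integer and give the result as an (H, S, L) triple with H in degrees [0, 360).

Hue: 129 − 351 = -222°, but |-222| > 180 so the shorter arc goes the other way: Δh = -222 + 360 = 138°.
H = 351 + 0.46 × (138) = 414.48 → 414 → 414 mod 360 = 54°
S = 89 + 0.46 × (76 − 89) = 83.02 → 83%
L = 31 + 0.46 × (21 − 31) = 26.4 → 26%

(54, 83, 26)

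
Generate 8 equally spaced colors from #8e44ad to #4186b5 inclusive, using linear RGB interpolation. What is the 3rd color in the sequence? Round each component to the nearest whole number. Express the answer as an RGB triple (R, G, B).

(120, 87, 175)

With 8 swatches and endpoints inclusive, swatch 3 sits at t = (3 − 1)/(8 − 1) = 2/7 ≈ 0.2857.
#8e44ad → (142, 68, 173); #4186b5 → (65, 134, 181).
R = 142 + 0.2857 × (65 − 142) = 120.001 → 120
G = 68 + 0.2857 × (134 − 68) = 86.856 → 87
B = 173 + 0.2857 × (181 − 173) = 175.286 → 175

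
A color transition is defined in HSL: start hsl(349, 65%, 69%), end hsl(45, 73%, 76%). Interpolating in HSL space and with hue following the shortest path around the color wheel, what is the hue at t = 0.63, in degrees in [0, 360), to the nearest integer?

24

Hue: 45 − 349 = -304°, but |-304| > 180 so the shorter arc goes the other way: Δh = -304 + 360 = 56°.
H = 349 + 0.63 × (56) = 384.28 → 384 → 384 mod 360 = 24°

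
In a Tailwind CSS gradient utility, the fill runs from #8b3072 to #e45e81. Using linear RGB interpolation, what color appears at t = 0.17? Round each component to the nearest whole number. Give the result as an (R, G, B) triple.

#8b3072 → (139, 48, 114); #e45e81 → (228, 94, 129).
R = 139 + 0.17 × (228 − 139) = 139 + 0.17 × 89 = 154.13 → 154
G = 48 + 0.17 × (94 − 48) = 48 + 0.17 × 46 = 55.82 → 56
B = 114 + 0.17 × (129 − 114) = 114 + 0.17 × 15 = 116.55 → 117

(154, 56, 117)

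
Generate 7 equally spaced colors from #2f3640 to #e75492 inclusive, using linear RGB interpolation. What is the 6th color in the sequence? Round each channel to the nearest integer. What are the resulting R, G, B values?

(200, 79, 132)

With 7 swatches and endpoints inclusive, swatch 6 sits at t = (6 − 1)/(7 − 1) = 5/6 ≈ 0.8333.
#2f3640 → (47, 54, 64); #e75492 → (231, 84, 146).
R = 47 + 0.8333 × (231 − 47) = 200.327 → 200
G = 54 + 0.8333 × (84 − 54) = 78.999 → 79
B = 64 + 0.8333 × (146 − 64) = 132.331 → 132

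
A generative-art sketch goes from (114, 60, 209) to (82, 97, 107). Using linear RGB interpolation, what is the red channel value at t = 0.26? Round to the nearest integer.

R = 114 + 0.26 × (82 − 114) = 105.68 → 106

106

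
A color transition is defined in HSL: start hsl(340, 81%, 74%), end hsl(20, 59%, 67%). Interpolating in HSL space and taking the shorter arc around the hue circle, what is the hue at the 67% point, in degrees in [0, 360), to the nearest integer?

7

Hue: 20 − 340 = -320°, but |-320| > 180 so the shorter arc goes the other way: Δh = -320 + 360 = 40°.
H = 340 + 0.67 × (40) = 366.8 → 367 → 367 mod 360 = 7°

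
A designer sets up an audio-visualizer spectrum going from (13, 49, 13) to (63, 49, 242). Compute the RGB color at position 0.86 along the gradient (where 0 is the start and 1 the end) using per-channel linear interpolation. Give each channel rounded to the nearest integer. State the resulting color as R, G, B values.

(56, 49, 210)

R = 13 + 0.86 × (63 − 13) = 13 + 0.86 × 50 = 56 → 56
G = 49 + 0.86 × (49 − 49) = 49 + 0.86 × 0 = 49 → 49
B = 13 + 0.86 × (242 − 13) = 13 + 0.86 × 229 = 209.94 → 210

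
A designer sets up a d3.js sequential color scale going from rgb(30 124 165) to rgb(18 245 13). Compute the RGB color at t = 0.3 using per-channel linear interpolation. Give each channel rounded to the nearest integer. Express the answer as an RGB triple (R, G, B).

R = 30 + 0.3 × (18 − 30) = 30 + 0.3 × -12 = 26.4 → 26
G = 124 + 0.3 × (245 − 124) = 124 + 0.3 × 121 = 160.3 → 160
B = 165 + 0.3 × (13 − 165) = 165 + 0.3 × -152 = 119.4 → 119
So the blended color is (26, 160, 119), about #1aa077.

(26, 160, 119)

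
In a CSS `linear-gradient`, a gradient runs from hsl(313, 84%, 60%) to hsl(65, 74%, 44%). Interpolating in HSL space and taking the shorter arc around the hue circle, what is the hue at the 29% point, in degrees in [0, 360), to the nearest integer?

345

Hue: 65 − 313 = -248°, but |-248| > 180 so the shorter arc goes the other way: Δh = -248 + 360 = 112°.
H = 313 + 0.29 × (112) = 345.48 → 345°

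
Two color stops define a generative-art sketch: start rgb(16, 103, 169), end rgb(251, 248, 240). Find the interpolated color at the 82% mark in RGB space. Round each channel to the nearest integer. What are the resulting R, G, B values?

(209, 222, 227)

82% corresponds to t = 0.82.
R = 16 + 0.82 × (251 − 16) = 16 + 0.82 × 235 = 208.7 → 209
G = 103 + 0.82 × (248 − 103) = 103 + 0.82 × 145 = 221.9 → 222
B = 169 + 0.82 × (240 − 169) = 169 + 0.82 × 71 = 227.22 → 227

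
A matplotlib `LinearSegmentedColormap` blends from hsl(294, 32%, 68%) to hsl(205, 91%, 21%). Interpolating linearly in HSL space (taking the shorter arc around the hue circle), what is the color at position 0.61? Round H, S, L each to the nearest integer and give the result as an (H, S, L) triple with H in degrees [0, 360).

Hue arc: Δh = 205 − 294 = -89° (|Δh| ≤ 180, already the shorter path).
H = 294 + 0.61 × (-89) = 239.71 → 240°
S = 32 + 0.61 × (91 − 32) = 67.99 → 68%
L = 68 + 0.61 × (21 − 68) = 39.33 → 39%

(240, 68, 39)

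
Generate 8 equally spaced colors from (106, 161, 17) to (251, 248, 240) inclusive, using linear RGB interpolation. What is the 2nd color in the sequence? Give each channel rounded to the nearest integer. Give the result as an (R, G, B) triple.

With 8 swatches and endpoints inclusive, swatch 2 sits at t = (2 − 1)/(8 − 1) = 1/7 ≈ 0.1429.
R = 106 + 0.1429 × (251 − 106) = 126.721 → 127
G = 161 + 0.1429 × (248 − 161) = 173.432 → 173
B = 17 + 0.1429 × (240 − 17) = 48.867 → 49

(127, 173, 49)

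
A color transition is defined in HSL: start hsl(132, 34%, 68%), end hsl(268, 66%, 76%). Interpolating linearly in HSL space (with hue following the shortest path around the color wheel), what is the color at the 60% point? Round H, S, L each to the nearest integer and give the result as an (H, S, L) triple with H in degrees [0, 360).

Hue arc: Δh = 268 − 132 = 136° (|Δh| ≤ 180, already the shorter path).
H = 132 + 0.6 × (136) = 213.6 → 214°
S = 34 + 0.6 × (66 − 34) = 53.2 → 53%
L = 68 + 0.6 × (76 − 68) = 72.8 → 73%

(214, 53, 73)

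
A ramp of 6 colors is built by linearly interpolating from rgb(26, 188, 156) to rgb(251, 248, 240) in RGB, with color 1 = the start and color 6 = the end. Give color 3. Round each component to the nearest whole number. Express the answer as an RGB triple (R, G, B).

(116, 212, 190)

With 6 swatches and endpoints inclusive, swatch 3 sits at t = (3 − 1)/(6 − 1) = 2/5 ≈ 0.4.
R = 26 + 0.4 × (251 − 26) = 116 → 116
G = 188 + 0.4 × (248 − 188) = 212 → 212
B = 156 + 0.4 × (240 − 156) = 189.6 → 190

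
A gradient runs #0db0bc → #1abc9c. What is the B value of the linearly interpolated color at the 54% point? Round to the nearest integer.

171

B₁ = 188 (from #0db0bc), B₂ = 156 (from #1abc9c).
B = 188 + 0.54 × (156 − 188) = 170.72 → 171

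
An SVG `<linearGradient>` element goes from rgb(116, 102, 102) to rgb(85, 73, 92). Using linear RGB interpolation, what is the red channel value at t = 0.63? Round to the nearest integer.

96

R = 116 + 0.63 × (85 − 116) = 96.47 → 96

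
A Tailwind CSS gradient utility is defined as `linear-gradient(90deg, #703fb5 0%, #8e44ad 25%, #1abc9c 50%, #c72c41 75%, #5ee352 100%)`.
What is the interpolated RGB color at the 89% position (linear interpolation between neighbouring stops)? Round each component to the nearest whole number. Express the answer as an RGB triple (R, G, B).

89% lies between the 75% and 100% stops, so the local fraction is t = (89 − 75)/(100 − 75) = 14/25 ≈ 0.56.
#c72c41 → (199, 44, 65); #5ee352 → (94, 227, 82).
R = 199 + 0.56 × (94 − 199) = 140.2 → 140
G = 44 + 0.56 × (227 − 44) = 146.48 → 146
B = 65 + 0.56 × (82 − 65) = 74.52 → 75

(140, 146, 75)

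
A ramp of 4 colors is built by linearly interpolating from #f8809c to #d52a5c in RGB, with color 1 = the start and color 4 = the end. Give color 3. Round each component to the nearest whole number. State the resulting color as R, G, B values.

(225, 71, 113)

With 4 swatches and endpoints inclusive, swatch 3 sits at t = (3 − 1)/(4 − 1) = 2/3 ≈ 0.6667.
#f8809c → (248, 128, 156); #d52a5c → (213, 42, 92).
R = 248 + 0.6667 × (213 − 248) = 224.666 → 225
G = 128 + 0.6667 × (42 − 128) = 70.664 → 71
B = 156 + 0.6667 × (92 − 156) = 113.331 → 113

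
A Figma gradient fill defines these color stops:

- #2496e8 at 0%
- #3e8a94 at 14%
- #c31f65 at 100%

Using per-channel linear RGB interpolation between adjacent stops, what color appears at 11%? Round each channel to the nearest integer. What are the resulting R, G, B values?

11% lies between the 0% and 14% stops, so the local fraction is t = (11 − 0)/(14 − 0) = 11/14 ≈ 0.7857.
#2496e8 → (36, 150, 232); #3e8a94 → (62, 138, 148).
R = 36 + 0.7857 × (62 − 36) = 56.428 → 56
G = 150 + 0.7857 × (138 − 150) = 140.572 → 141
B = 232 + 0.7857 × (148 − 232) = 166.001 → 166

(56, 141, 166)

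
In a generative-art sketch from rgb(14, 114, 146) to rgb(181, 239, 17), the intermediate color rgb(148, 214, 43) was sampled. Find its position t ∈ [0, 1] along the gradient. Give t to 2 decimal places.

Invert the lerp on the R channel (largest span, 167): t = (148 − 14) / (181 − 14) = 134/167 = 0.8024.
Check on G: (214 − 114)/(239 − 114) = 0.8 ✓

0.80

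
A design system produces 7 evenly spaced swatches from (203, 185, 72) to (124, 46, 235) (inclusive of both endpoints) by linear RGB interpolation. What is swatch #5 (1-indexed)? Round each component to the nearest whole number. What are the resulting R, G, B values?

With 7 swatches and endpoints inclusive, swatch 5 sits at t = (5 − 1)/(7 − 1) = 4/6 ≈ 0.6667.
R = 203 + 0.6667 × (124 − 203) = 150.331 → 150
G = 185 + 0.6667 × (46 − 185) = 92.329 → 92
B = 72 + 0.6667 × (235 − 72) = 180.672 → 181

(150, 92, 181)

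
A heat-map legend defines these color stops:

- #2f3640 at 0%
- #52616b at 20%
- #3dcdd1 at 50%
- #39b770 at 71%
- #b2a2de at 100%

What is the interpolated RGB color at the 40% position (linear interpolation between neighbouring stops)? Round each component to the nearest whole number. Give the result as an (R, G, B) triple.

(68, 169, 175)

40% lies between the 20% and 50% stops, so the local fraction is t = (40 − 20)/(50 − 20) = 20/30 ≈ 0.6667.
#52616b → (82, 97, 107); #3dcdd1 → (61, 205, 209).
R = 82 + 0.6667 × (61 − 82) = 67.999 → 68
G = 97 + 0.6667 × (205 − 97) = 169.004 → 169
B = 107 + 0.6667 × (209 − 107) = 175.003 → 175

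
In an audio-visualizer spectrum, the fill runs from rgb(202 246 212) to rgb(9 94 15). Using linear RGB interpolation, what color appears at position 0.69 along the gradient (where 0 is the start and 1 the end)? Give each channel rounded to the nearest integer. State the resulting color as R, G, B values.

R = 202 + 0.69 × (9 − 202) = 202 + 0.69 × -193 = 68.83 → 69
G = 246 + 0.69 × (94 − 246) = 246 + 0.69 × -152 = 141.12 → 141
B = 212 + 0.69 × (15 − 212) = 212 + 0.69 × -197 = 76.07 → 76
So the blended color is (69, 141, 76), about #458d4c.

(69, 141, 76)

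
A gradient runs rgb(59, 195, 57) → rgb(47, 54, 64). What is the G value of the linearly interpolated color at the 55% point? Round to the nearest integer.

G = 195 + 0.55 × (54 − 195) = 117.45 → 117

117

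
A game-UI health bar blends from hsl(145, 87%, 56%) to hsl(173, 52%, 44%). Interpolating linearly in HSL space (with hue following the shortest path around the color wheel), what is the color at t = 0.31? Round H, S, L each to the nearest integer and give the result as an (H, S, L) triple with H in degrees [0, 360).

Hue arc: Δh = 173 − 145 = 28° (|Δh| ≤ 180, already the shorter path).
H = 145 + 0.31 × (28) = 153.68 → 154°
S = 87 + 0.31 × (52 − 87) = 76.15 → 76%
L = 56 + 0.31 × (44 − 56) = 52.28 → 52%

(154, 76, 52)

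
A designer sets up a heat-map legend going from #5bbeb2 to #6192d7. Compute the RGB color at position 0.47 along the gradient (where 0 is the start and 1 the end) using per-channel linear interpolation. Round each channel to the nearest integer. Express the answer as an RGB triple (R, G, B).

#5bbeb2 → (91, 190, 178); #6192d7 → (97, 146, 215).
R = 91 + 0.47 × (97 − 91) = 91 + 0.47 × 6 = 93.82 → 94
G = 190 + 0.47 × (146 − 190) = 190 + 0.47 × -44 = 169.32 → 169
B = 178 + 0.47 × (215 − 178) = 178 + 0.47 × 37 = 195.39 → 195

(94, 169, 195)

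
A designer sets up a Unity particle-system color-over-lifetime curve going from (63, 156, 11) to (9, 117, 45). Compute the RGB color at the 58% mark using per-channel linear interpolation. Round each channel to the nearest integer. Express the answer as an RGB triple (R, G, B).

58% corresponds to t = 0.58.
R = 63 + 0.58 × (9 − 63) = 63 + 0.58 × -54 = 31.68 → 32
G = 156 + 0.58 × (117 − 156) = 156 + 0.58 × -39 = 133.38 → 133
B = 11 + 0.58 × (45 − 11) = 11 + 0.58 × 34 = 30.72 → 31

(32, 133, 31)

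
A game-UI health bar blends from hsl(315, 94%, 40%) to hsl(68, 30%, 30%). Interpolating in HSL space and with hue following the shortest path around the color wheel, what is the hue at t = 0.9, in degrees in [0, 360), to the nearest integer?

57

Hue: 68 − 315 = -247°, but |-247| > 180 so the shorter arc goes the other way: Δh = -247 + 360 = 113°.
H = 315 + 0.9 × (113) = 416.7 → 417 → 417 mod 360 = 57°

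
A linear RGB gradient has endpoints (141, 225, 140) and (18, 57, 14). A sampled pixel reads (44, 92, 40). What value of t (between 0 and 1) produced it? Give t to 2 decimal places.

Invert the lerp on the G channel (largest span, 168): t = (92 − 225) / (57 − 225) = -133/-168 = 0.79167.
Check on R: (44 − 141)/(18 − 141) = 0.7886 ✓

0.79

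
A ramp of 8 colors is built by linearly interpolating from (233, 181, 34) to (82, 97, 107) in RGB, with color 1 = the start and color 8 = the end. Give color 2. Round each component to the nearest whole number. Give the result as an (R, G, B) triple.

With 8 swatches and endpoints inclusive, swatch 2 sits at t = (2 − 1)/(8 − 1) = 1/7 ≈ 0.1429.
R = 233 + 0.1429 × (82 − 233) = 211.422 → 211
G = 181 + 0.1429 × (97 − 181) = 168.996 → 169
B = 34 + 0.1429 × (107 − 34) = 44.432 → 44

(211, 169, 44)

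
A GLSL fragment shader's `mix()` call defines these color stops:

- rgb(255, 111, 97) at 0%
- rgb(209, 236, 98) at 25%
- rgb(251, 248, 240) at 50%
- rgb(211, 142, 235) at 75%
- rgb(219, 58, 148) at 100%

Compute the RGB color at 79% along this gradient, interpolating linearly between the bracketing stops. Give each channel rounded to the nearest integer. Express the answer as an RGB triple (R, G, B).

79% lies between the 75% and 100% stops, so the local fraction is t = (79 − 75)/(100 − 75) = 4/25 ≈ 0.16.
R = 211 + 0.16 × (219 − 211) = 212.28 → 212
G = 142 + 0.16 × (58 − 142) = 128.56 → 129
B = 235 + 0.16 × (148 − 235) = 221.08 → 221

(212, 129, 221)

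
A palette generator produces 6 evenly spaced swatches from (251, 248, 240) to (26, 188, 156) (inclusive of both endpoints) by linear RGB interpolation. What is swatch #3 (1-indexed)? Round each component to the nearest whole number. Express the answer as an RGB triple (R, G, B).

With 6 swatches and endpoints inclusive, swatch 3 sits at t = (3 − 1)/(6 − 1) = 2/5 ≈ 0.4.
R = 251 + 0.4 × (26 − 251) = 161 → 161
G = 248 + 0.4 × (188 − 248) = 224 → 224
B = 240 + 0.4 × (156 − 240) = 206.4 → 206

(161, 224, 206)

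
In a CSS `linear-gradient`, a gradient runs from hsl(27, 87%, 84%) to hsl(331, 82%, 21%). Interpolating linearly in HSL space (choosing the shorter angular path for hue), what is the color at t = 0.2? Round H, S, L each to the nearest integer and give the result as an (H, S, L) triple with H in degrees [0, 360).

(16, 86, 71)

Hue: 331 − 27 = 304°, but |304| > 180 so the shorter arc goes the other way: Δh = 304 − 360 = -56°.
H = 27 + 0.2 × (-56) = 15.8 → 16°
S = 87 + 0.2 × (82 − 87) = 86 → 86%
L = 84 + 0.2 × (21 − 84) = 71.4 → 71%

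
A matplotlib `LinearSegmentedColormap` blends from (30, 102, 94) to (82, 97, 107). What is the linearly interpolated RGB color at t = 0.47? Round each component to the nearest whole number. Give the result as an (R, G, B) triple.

R = 30 + 0.47 × (82 − 30) = 30 + 0.47 × 52 = 54.44 → 54
G = 102 + 0.47 × (97 − 102) = 102 + 0.47 × -5 = 99.65 → 100
B = 94 + 0.47 × (107 − 94) = 94 + 0.47 × 13 = 100.11 → 100
So the blended color is (54, 100, 100), about #366464.

(54, 100, 100)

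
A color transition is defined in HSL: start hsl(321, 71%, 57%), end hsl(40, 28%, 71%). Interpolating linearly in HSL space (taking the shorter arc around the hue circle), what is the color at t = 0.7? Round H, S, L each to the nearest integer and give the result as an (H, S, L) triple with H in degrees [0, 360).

Hue: 40 − 321 = -281°, but |-281| > 180 so the shorter arc goes the other way: Δh = -281 + 360 = 79°.
H = 321 + 0.7 × (79) = 376.3 → 376 → 376 mod 360 = 16°
S = 71 + 0.7 × (28 − 71) = 40.9 → 41%
L = 57 + 0.7 × (71 − 57) = 66.8 → 67%

(16, 41, 67)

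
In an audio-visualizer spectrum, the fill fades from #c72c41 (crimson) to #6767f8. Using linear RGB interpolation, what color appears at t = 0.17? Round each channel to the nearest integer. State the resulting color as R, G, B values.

(183, 54, 96)

#c72c41 → (199, 44, 65); #6767f8 → (103, 103, 248).
R = 199 + 0.17 × (103 − 199) = 199 + 0.17 × -96 = 182.68 → 183
G = 44 + 0.17 × (103 − 44) = 44 + 0.17 × 59 = 54.03 → 54
B = 65 + 0.17 × (248 − 65) = 65 + 0.17 × 183 = 96.11 → 96
So the blended color is (183, 54, 96), about #b73660.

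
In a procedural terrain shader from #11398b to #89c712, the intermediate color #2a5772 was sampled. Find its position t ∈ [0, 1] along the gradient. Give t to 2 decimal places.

0.21

Invert the lerp on the G channel (largest span, 142): t = (87 − 57) / (199 − 57) = 30/142 = 0.21127.
Check on R: (42 − 17)/(137 − 17) = 0.2083 ✓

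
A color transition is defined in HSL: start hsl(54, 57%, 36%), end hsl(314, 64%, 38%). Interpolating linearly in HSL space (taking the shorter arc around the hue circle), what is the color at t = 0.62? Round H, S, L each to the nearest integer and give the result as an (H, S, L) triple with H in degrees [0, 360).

(352, 61, 37)

Hue: 314 − 54 = 260°, but |260| > 180 so the shorter arc goes the other way: Δh = 260 − 360 = -100°.
H = 54 + 0.62 × (-100) = -8 → -8 → -8 mod 360 = 352°
S = 57 + 0.62 × (64 − 57) = 61.34 → 61%
L = 36 + 0.62 × (38 − 36) = 37.24 → 37%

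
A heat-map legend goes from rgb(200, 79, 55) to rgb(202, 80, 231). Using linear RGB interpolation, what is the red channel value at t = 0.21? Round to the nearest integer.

R = 200 + 0.21 × (202 − 200) = 200.42 → 200

200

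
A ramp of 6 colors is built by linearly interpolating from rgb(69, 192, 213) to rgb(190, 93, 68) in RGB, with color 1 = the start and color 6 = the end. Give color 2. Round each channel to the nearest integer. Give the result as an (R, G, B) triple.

(93, 172, 184)

With 6 swatches and endpoints inclusive, swatch 2 sits at t = (2 − 1)/(6 − 1) = 1/5 ≈ 0.2.
R = 69 + 0.2 × (190 − 69) = 93.2 → 93
G = 192 + 0.2 × (93 − 192) = 172.2 → 172
B = 213 + 0.2 × (68 − 213) = 184 → 184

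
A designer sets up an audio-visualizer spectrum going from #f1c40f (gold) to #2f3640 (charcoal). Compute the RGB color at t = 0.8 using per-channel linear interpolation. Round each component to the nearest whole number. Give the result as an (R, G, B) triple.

#f1c40f → (241, 196, 15); #2f3640 → (47, 54, 64).
R = 241 + 0.8 × (47 − 241) = 241 + 0.8 × -194 = 85.8 → 86
G = 196 + 0.8 × (54 − 196) = 196 + 0.8 × -142 = 82.4 → 82
B = 15 + 0.8 × (64 − 15) = 15 + 0.8 × 49 = 54.2 → 54

(86, 82, 54)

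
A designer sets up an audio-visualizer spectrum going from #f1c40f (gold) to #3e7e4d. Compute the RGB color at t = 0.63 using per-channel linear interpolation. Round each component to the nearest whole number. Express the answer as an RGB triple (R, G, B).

(128, 152, 54)

#f1c40f → (241, 196, 15); #3e7e4d → (62, 126, 77).
R = 241 + 0.63 × (62 − 241) = 241 + 0.63 × -179 = 128.23 → 128
G = 196 + 0.63 × (126 − 196) = 196 + 0.63 × -70 = 151.9 → 152
B = 15 + 0.63 × (77 − 15) = 15 + 0.63 × 62 = 54.06 → 54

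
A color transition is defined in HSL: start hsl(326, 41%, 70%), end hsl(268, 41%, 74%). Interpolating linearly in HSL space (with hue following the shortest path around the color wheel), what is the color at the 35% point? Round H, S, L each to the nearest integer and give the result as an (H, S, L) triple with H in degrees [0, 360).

Hue arc: Δh = 268 − 326 = -58° (|Δh| ≤ 180, already the shorter path).
H = 326 + 0.35 × (-58) = 305.7 → 306°
S = 41 + 0.35 × (41 − 41) = 41 → 41%
L = 70 + 0.35 × (74 − 70) = 71.4 → 71%

(306, 41, 71)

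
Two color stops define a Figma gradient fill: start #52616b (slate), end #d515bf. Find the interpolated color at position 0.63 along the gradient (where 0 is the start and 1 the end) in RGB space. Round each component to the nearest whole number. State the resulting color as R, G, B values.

(165, 49, 160)

#52616b → (82, 97, 107); #d515bf → (213, 21, 191).
R = 82 + 0.63 × (213 − 82) = 82 + 0.63 × 131 = 164.53 → 165
G = 97 + 0.63 × (21 − 97) = 97 + 0.63 × -76 = 49.12 → 49
B = 107 + 0.63 × (191 − 107) = 107 + 0.63 × 84 = 159.92 → 160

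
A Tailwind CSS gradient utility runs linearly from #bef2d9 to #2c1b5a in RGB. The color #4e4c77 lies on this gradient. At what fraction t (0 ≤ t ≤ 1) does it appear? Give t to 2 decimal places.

Invert the lerp on the G channel (largest span, 215): t = (76 − 242) / (27 − 242) = -166/-215 = 0.77209.
Check on R: (78 − 190)/(44 − 190) = 0.7671 ✓

0.77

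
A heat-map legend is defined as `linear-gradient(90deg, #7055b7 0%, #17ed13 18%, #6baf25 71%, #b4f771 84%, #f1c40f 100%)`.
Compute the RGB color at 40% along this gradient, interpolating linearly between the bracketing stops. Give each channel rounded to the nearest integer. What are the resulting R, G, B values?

(58, 211, 26)

40% lies between the 18% and 71% stops, so the local fraction is t = (40 − 18)/(71 − 18) = 22/53 ≈ 0.4151.
#17ed13 → (23, 237, 19); #6baf25 → (107, 175, 37).
R = 23 + 0.4151 × (107 − 23) = 57.868 → 58
G = 237 + 0.4151 × (175 − 237) = 211.264 → 211
B = 19 + 0.4151 × (37 − 19) = 26.472 → 26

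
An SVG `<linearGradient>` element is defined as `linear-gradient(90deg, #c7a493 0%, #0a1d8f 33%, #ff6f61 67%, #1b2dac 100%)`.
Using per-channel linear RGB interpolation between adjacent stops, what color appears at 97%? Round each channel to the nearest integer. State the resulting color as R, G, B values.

(48, 51, 165)

97% lies between the 67% and 100% stops, so the local fraction is t = (97 − 67)/(100 − 67) = 30/33 ≈ 0.9091.
#ff6f61 → (255, 111, 97); #1b2dac → (27, 45, 172).
R = 255 + 0.9091 × (27 − 255) = 47.725 → 48
G = 111 + 0.9091 × (45 − 111) = 50.999 → 51
B = 97 + 0.9091 × (172 − 97) = 165.183 → 165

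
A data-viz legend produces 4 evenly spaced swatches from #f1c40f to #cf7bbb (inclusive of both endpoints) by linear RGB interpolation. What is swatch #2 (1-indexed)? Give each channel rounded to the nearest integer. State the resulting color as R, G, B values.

With 4 swatches and endpoints inclusive, swatch 2 sits at t = (2 − 1)/(4 − 1) = 1/3 ≈ 0.3333.
#f1c40f → (241, 196, 15); #cf7bbb → (207, 123, 187).
R = 241 + 0.3333 × (207 − 241) = 229.668 → 230
G = 196 + 0.3333 × (123 − 196) = 171.669 → 172
B = 15 + 0.3333 × (187 − 15) = 72.328 → 72

(230, 172, 72)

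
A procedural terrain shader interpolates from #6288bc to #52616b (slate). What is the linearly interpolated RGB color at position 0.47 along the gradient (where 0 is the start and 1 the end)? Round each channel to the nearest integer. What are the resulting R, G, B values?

(90, 118, 150)

#6288bc → (98, 136, 188); #52616b → (82, 97, 107).
R = 98 + 0.47 × (82 − 98) = 98 + 0.47 × -16 = 90.48 → 90
G = 136 + 0.47 × (97 − 136) = 136 + 0.47 × -39 = 117.67 → 118
B = 188 + 0.47 × (107 − 188) = 188 + 0.47 × -81 = 149.93 → 150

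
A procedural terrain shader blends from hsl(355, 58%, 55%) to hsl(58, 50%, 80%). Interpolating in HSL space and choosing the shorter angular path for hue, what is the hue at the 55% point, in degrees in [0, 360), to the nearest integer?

30

Hue: 58 − 355 = -297°, but |-297| > 180 so the shorter arc goes the other way: Δh = -297 + 360 = 63°.
H = 355 + 0.55 × (63) = 389.65 → 390 → 390 mod 360 = 30°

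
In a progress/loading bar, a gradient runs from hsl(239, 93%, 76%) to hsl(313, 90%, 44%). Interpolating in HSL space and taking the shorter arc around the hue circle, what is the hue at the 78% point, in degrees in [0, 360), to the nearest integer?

Hue arc: Δh = 313 − 239 = 74° (|Δh| ≤ 180, already the shorter path).
H = 239 + 0.78 × (74) = 296.72 → 297°

297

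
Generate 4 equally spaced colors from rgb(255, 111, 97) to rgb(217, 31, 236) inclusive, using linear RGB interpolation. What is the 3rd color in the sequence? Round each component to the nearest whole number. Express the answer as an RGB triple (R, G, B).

(230, 58, 190)

With 4 swatches and endpoints inclusive, swatch 3 sits at t = (3 − 1)/(4 − 1) = 2/3 ≈ 0.6667.
R = 255 + 0.6667 × (217 − 255) = 229.665 → 230
G = 111 + 0.6667 × (31 − 111) = 57.664 → 58
B = 97 + 0.6667 × (236 − 97) = 189.671 → 190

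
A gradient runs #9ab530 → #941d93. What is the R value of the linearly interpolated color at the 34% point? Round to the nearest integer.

R₁ = 154 (from #9ab530), R₂ = 148 (from #941d93).
R = 154 + 0.34 × (148 − 154) = 151.96 → 152

152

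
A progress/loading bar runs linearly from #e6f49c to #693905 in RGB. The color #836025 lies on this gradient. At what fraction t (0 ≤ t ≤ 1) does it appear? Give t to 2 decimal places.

0.79

Invert the lerp on the G channel (largest span, 187): t = (96 − 244) / (57 − 244) = -148/-187 = 0.79144.
Check on R: (131 − 230)/(105 − 230) = 0.792 ✓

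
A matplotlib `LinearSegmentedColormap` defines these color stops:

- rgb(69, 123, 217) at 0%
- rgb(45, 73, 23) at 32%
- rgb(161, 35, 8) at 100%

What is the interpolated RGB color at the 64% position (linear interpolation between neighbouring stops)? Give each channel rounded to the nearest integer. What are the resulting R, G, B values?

64% lies between the 32% and 100% stops, so the local fraction is t = (64 − 32)/(100 − 32) = 32/68 ≈ 0.4706.
R = 45 + 0.4706 × (161 − 45) = 99.59 → 100
G = 73 + 0.4706 × (35 − 73) = 55.117 → 55
B = 23 + 0.4706 × (8 − 23) = 15.941 → 16

(100, 55, 16)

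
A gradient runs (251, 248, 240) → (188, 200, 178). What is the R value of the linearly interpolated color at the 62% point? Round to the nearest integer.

212

R = 251 + 0.62 × (188 − 251) = 211.94 → 212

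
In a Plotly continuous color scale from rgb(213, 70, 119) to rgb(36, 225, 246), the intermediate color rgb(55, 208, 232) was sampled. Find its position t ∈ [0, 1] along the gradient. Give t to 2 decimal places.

Invert the lerp on the R channel (largest span, 177): t = (55 − 213) / (36 − 213) = -158/-177 = 0.89266.
Check on G: (208 − 70)/(225 − 70) = 0.8903 ✓

0.89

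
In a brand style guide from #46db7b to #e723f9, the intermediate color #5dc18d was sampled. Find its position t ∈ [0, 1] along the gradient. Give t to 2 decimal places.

0.14

Invert the lerp on the G channel (largest span, 184): t = (193 − 219) / (35 − 219) = -26/-184 = 0.1413.
Check on R: (93 − 70)/(231 − 70) = 0.1429 ✓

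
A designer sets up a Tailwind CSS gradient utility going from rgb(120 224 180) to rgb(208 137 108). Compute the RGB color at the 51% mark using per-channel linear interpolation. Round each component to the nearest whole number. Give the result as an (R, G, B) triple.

(165, 180, 143)

51% corresponds to t = 0.51.
R = 120 + 0.51 × (208 − 120) = 120 + 0.51 × 88 = 164.88 → 165
G = 224 + 0.51 × (137 − 224) = 224 + 0.51 × -87 = 179.63 → 180
B = 180 + 0.51 × (108 − 180) = 180 + 0.51 × -72 = 143.28 → 143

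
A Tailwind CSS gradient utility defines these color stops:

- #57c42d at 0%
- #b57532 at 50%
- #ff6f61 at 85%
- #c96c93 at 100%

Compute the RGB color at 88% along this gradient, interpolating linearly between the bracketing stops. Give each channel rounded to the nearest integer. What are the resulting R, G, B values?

(244, 110, 107)

88% lies between the 85% and 100% stops, so the local fraction is t = (88 − 85)/(100 − 85) = 3/15 ≈ 0.2.
#ff6f61 → (255, 111, 97); #c96c93 → (201, 108, 147).
R = 255 + 0.2 × (201 − 255) = 244.2 → 244
G = 111 + 0.2 × (108 − 111) = 110.4 → 110
B = 97 + 0.2 × (147 − 97) = 107 → 107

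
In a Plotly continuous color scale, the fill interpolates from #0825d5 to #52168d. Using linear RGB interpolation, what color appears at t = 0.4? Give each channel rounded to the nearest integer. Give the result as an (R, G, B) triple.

(38, 31, 184)

#0825d5 → (8, 37, 213); #52168d → (82, 22, 141).
R = 8 + 0.4 × (82 − 8) = 8 + 0.4 × 74 = 37.6 → 38
G = 37 + 0.4 × (22 − 37) = 37 + 0.4 × -15 = 31 → 31
B = 213 + 0.4 × (141 − 213) = 213 + 0.4 × -72 = 184.2 → 184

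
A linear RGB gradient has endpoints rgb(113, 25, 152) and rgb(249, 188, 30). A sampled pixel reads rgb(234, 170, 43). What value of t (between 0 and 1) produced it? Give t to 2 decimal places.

Invert the lerp on the G channel (largest span, 163): t = (170 − 25) / (188 − 25) = 145/163 = 0.88957.
Check on R: (234 − 113)/(249 − 113) = 0.8897 ✓

0.89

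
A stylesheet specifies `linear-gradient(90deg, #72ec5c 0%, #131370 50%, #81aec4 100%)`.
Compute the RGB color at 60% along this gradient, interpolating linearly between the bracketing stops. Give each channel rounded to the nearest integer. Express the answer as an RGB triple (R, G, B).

(41, 50, 129)

60% lies between the 50% and 100% stops, so the local fraction is t = (60 − 50)/(100 − 50) = 10/50 ≈ 0.2.
#131370 → (19, 19, 112); #81aec4 → (129, 174, 196).
R = 19 + 0.2 × (129 − 19) = 41 → 41
G = 19 + 0.2 × (174 − 19) = 50 → 50
B = 112 + 0.2 × (196 − 112) = 128.8 → 129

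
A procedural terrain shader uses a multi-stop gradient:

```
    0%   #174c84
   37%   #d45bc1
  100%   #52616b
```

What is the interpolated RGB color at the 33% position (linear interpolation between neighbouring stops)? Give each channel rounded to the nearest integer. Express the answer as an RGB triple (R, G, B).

(192, 89, 186)

33% lies between the 0% and 37% stops, so the local fraction is t = (33 − 0)/(37 − 0) = 33/37 ≈ 0.8919.
#174c84 → (23, 76, 132); #d45bc1 → (212, 91, 193).
R = 23 + 0.8919 × (212 − 23) = 191.569 → 192
G = 76 + 0.8919 × (91 − 76) = 89.379 → 89
B = 132 + 0.8919 × (193 − 132) = 186.406 → 186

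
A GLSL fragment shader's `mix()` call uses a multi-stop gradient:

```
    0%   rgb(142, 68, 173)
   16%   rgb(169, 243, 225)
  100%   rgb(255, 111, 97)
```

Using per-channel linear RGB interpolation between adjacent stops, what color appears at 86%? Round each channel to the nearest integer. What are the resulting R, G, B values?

(241, 133, 118)

86% lies between the 16% and 100% stops, so the local fraction is t = (86 − 16)/(100 − 16) = 70/84 ≈ 0.8333.
R = 169 + 0.8333 × (255 − 169) = 240.664 → 241
G = 243 + 0.8333 × (111 − 243) = 133.004 → 133
B = 225 + 0.8333 × (97 − 225) = 118.338 → 118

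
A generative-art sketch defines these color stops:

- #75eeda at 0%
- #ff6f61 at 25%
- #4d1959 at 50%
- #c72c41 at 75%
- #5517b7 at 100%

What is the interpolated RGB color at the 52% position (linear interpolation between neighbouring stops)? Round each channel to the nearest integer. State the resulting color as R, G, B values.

52% lies between the 50% and 75% stops, so the local fraction is t = (52 − 50)/(75 − 50) = 2/25 ≈ 0.08.
#4d1959 → (77, 25, 89); #c72c41 → (199, 44, 65).
R = 77 + 0.08 × (199 − 77) = 86.76 → 87
G = 25 + 0.08 × (44 − 25) = 26.52 → 27
B = 89 + 0.08 × (65 − 89) = 87.08 → 87

(87, 27, 87)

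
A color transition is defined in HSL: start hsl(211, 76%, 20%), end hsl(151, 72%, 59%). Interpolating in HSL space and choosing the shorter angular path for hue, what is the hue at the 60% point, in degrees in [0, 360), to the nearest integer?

Hue arc: Δh = 151 − 211 = -60° (|Δh| ≤ 180, already the shorter path).
H = 211 + 0.6 × (-60) = 175 → 175°

175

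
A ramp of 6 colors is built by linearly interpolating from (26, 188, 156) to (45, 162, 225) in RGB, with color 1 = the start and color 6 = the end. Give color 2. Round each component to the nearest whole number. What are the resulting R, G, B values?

With 6 swatches and endpoints inclusive, swatch 2 sits at t = (2 − 1)/(6 − 1) = 1/5 ≈ 0.2.
R = 26 + 0.2 × (45 − 26) = 29.8 → 30
G = 188 + 0.2 × (162 − 188) = 182.8 → 183
B = 156 + 0.2 × (225 − 156) = 169.8 → 170

(30, 183, 170)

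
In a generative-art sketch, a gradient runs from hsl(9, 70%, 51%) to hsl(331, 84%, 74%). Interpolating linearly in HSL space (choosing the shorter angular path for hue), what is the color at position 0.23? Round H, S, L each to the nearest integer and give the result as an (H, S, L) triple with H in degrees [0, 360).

Hue: 331 − 9 = 322°, but |322| > 180 so the shorter arc goes the other way: Δh = 322 − 360 = -38°.
H = 9 + 0.23 × (-38) = 0.26 → 0°
S = 70 + 0.23 × (84 − 70) = 73.22 → 73%
L = 51 + 0.23 × (74 − 51) = 56.29 → 56%

(0, 73, 56)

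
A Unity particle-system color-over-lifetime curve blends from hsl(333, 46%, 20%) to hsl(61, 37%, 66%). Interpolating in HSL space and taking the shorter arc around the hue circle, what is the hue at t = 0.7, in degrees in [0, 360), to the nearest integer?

Hue: 61 − 333 = -272°, but |-272| > 180 so the shorter arc goes the other way: Δh = -272 + 360 = 88°.
H = 333 + 0.7 × (88) = 394.6 → 395 → 395 mod 360 = 35°

35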